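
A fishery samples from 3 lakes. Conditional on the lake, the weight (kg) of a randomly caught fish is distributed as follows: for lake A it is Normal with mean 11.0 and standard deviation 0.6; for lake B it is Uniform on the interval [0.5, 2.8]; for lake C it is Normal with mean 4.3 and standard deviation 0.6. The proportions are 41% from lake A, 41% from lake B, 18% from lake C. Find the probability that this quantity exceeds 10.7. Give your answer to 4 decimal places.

0.2835

Conditional on each lake, P(X > 10.7): A: 0.691462; B: 0; C: 0.
By total probability, P(X > 10.7) = 0.41·0.691462 + 0.41·0 + 0.18·0 = 0.2835.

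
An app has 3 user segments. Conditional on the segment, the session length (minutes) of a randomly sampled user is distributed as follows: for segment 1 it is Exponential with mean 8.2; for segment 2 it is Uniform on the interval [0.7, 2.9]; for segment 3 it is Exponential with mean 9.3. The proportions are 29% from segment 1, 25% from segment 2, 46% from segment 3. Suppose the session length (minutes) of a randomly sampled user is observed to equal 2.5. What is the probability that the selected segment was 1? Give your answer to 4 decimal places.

Likelihoods f(2.5 | ·): 1: 0.0899041; 2: 0.454545; 3: 0.082181.
Posterior ∝ prior × likelihood. Numerator for 1: 0.29·0.0899041 = 0.0260722.
Normalizing constant: 0.29·0.0899041 + 0.25·0.454545 + 0.46·0.082181 = 0.177512.
P(1 | observation) = 0.0260722 / 0.177512 = 0.146876.

0.1469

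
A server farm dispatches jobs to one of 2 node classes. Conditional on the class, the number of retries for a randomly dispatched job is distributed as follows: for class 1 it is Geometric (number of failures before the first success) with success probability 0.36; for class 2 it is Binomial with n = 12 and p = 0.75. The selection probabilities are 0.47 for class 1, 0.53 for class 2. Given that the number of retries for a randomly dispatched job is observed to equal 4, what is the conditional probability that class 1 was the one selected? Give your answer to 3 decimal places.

0.957

Likelihoods P(X=4 | ·): 1: 0.060398; 2: 0.00238985.
Posterior ∝ prior × likelihood. Numerator for 1: 0.47·0.060398 = 0.028387.
Normalizing constant: 0.47·0.060398 + 0.53·0.00238985 = 0.0296537.
P(1 | observation) = 0.028387 / 0.0296537 = 0.957286.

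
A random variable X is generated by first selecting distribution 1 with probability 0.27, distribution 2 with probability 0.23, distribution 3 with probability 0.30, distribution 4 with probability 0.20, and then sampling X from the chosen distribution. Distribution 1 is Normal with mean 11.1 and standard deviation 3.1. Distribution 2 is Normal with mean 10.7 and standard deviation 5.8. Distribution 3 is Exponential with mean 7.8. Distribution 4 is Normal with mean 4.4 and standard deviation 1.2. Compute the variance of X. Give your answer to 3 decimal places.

35.288

Per component, 1: μ=11.1, E[X²]=132.82; 2: μ=10.7, E[X²]=148.13; 3: μ=7.8, E[X²]=121.68; 4: μ=4.4, E[X²]=20.8.
E[X] = 0.27·11.1 + 0.23·10.7 + 0.3·7.8 + 0.2·4.4 = 8.678.
E[X²] = 0.27·132.82 + 0.23·148.13 + 0.3·121.68 + 0.2·20.8 = 110.595.
Var(X) = E[X²] − (E[X])² = 110.595 − 75.3077 = 35.2876.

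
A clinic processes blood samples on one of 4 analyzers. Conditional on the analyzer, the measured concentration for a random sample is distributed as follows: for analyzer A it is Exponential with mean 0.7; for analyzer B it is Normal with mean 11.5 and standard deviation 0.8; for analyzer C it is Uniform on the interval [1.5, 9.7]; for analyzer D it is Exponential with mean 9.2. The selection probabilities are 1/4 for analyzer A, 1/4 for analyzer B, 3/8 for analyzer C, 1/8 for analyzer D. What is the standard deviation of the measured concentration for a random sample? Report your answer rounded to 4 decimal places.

Per component, A: μ=0.7, E[X²]=0.98; B: μ=11.5, E[X²]=132.89; C: μ=5.6, E[X²]=36.9633; D: μ=9.2, E[X²]=169.28.
E[X] = 0.25·0.7 + 0.25·11.5 + 0.375·5.6 + 0.125·9.2 = 6.3.
E[X²] = 0.25·0.98 + 0.25·132.89 + 0.375·36.9633 + 0.125·169.28 = 68.4887.
Var(X) = E[X²] − (E[X])² = 68.4887 − 39.69 = 28.7987.
SD(X) = √28.7987 = 5.36645.

5.3664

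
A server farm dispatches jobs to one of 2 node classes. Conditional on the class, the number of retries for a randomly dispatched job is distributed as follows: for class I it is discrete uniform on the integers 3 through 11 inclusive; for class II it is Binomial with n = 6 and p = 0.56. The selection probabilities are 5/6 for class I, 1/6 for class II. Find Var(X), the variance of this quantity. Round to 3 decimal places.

7.642

Per component, I: μ=7, E[X²]=55.6667; II: μ=3.36, E[X²]=12.768.
E[X] = 0.833333·7 + 0.166667·3.36 = 6.39333.
E[X²] = 0.833333·55.6667 + 0.166667·12.768 = 48.5169.
Var(X) = E[X²] − (E[X])² = 48.5169 − 40.8747 = 7.64218.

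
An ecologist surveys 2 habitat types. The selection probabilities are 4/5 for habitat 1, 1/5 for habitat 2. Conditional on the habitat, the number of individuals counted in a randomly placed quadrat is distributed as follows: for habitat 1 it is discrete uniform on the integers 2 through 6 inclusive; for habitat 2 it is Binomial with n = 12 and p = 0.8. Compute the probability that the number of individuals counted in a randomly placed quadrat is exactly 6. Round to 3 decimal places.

0.163

Conditional on each habitat, P(X = 6): 1: 0.2; 2: 0.0155021.
By total probability, P(X = 6) = 0.8·0.2 + 0.2·0.0155021 = 0.1631.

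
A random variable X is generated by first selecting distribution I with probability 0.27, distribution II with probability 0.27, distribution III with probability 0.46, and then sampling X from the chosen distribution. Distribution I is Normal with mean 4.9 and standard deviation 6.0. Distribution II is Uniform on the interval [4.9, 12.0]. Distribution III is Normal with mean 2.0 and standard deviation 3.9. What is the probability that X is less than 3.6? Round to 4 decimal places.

0.4151

Conditional on each component, P(X < 3.6): I: 0.414234; II: 0; III: 0.659191.
By total probability, P(X < 3.6) = 0.27·0.414234 + 0.27·0 + 0.46·0.659191 = 0.415071.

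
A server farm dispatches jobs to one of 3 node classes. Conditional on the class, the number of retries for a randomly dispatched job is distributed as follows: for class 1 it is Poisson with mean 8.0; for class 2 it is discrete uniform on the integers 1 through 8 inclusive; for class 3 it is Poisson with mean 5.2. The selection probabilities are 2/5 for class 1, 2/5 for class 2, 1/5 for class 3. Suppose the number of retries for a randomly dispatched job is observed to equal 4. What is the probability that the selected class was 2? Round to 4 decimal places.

0.4694

Likelihoods P(X=4 | ·): 1: 0.0572523; 2: 0.125; 3: 0.168063.
Posterior ∝ prior × likelihood. Numerator for 2: 0.4·0.125 = 0.05.
Normalizing constant: 0.4·0.0572523 + 0.4·0.125 + 0.2·0.168063 = 0.106513.
P(2 | observation) = 0.05 / 0.106513 = 0.469424.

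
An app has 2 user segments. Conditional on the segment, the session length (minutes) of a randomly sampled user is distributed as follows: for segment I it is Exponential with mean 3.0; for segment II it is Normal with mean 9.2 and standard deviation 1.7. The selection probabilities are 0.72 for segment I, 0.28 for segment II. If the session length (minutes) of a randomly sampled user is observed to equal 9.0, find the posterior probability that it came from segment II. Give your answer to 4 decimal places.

0.8452

Likelihoods f(9.0 | ·): I: 0.0165957; II: 0.233054.
Posterior ∝ prior × likelihood. Numerator for II: 0.28·0.233054 = 0.065255.
Normalizing constant: 0.72·0.0165957 + 0.28·0.233054 = 0.0772039.
P(II | observation) = 0.065255 / 0.0772039 = 0.845229.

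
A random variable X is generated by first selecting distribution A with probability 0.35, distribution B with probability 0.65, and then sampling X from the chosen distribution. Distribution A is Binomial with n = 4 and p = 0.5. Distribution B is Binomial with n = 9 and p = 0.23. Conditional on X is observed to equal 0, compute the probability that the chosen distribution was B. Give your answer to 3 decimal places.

Likelihoods P(X=0 | ·): A: 0.0625; B: 0.0951517.
Posterior ∝ prior × likelihood. Numerator for B: 0.65·0.0951517 = 0.0618486.
Normalizing constant: 0.35·0.0625 + 0.65·0.0951517 = 0.0837236.
P(B | observation) = 0.0618486 / 0.0837236 = 0.738724.

0.739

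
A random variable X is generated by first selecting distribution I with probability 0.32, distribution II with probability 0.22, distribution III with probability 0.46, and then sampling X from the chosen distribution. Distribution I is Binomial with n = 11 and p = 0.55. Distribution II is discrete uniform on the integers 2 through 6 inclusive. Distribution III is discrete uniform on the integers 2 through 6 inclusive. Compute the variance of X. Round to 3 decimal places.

3.146

Per component, I: μ=6.05, E[X²]=39.325; II: μ=4, E[X²]=18; III: μ=4, E[X²]=18.
E[X] = 0.32·6.05 + 0.22·4 + 0.46·4 = 4.656.
E[X²] = 0.32·39.325 + 0.22·18 + 0.46·18 = 24.824.
Var(X) = E[X²] − (E[X])² = 24.824 − 21.6783 = 3.14566.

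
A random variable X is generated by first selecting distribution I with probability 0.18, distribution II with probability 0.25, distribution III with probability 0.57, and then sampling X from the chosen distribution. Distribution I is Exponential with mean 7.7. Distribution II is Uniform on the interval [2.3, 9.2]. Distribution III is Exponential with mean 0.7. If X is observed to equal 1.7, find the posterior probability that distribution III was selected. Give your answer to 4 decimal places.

0.7929

Likelihoods f(1.7 | ·): I: 0.104142; II: 0; III: 0.125947.
Posterior ∝ prior × likelihood. Numerator for III: 0.57·0.125947 = 0.0717896.
Normalizing constant: 0.18·0.104142 + 0.25·0 + 0.57·0.125947 = 0.0905352.
P(III | observation) = 0.0717896 / 0.0905352 = 0.792947.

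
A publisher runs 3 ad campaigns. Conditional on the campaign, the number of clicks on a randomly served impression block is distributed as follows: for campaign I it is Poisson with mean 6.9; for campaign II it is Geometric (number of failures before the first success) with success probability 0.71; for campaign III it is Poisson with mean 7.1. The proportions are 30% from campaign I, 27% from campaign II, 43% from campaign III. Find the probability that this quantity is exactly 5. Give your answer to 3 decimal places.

0.093

Conditional on each campaign, P(X = 5): I: 0.131351; II: 0.00145629; III: 0.124057.
By total probability, P(X = 5) = 0.3·0.131351 + 0.27·0.00145629 + 0.43·0.124057 = 0.0931427.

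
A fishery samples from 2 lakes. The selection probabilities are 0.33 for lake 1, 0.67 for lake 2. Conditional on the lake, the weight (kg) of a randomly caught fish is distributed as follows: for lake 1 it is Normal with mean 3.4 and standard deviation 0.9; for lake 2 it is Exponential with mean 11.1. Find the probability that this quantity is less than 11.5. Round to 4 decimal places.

Conditional on each lake, P(X < 11.5): 1: 1; 2: 0.645141.
By total probability, P(X < 11.5) = 0.33·1 + 0.67·0.645141 = 0.762245.

0.7622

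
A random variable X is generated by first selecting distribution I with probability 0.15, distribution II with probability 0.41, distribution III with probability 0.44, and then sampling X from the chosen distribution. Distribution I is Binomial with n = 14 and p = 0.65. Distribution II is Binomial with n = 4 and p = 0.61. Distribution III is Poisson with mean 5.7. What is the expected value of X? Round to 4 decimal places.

4.8734

Component means — I: 9.1; II: 2.44; III: 5.7.
E[X] = 0.15·9.1 + 0.41·2.44 + 0.44·5.7 = 4.8734.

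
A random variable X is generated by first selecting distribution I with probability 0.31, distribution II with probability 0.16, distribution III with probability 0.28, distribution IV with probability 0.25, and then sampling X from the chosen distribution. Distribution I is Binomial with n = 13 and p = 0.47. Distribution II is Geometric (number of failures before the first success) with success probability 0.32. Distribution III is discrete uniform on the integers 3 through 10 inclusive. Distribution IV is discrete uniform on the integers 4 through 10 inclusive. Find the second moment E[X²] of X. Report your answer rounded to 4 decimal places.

For each component E[X²] = Var + (mean)², giving I: 40.5704; II: 11.1562; III: 47.5; IV: 53.
Overall E[X²] = 0.31·40.5704 + 0.16·11.1562 + 0.28·47.5 + 0.25·53 = 40.9118.

40.9118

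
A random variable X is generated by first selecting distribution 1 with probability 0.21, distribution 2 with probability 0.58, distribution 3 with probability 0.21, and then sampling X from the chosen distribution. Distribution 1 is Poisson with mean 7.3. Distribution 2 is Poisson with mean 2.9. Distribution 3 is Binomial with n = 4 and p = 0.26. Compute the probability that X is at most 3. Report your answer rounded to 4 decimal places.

Conditional on each component, P(X ≤ 3): 1: 0.067406; 2: 0.669623; 3: 0.99543.
By total probability, P(X ≤ 3) = 0.21·0.067406 + 0.58·0.669623 + 0.21·0.99543 = 0.611577.

0.6116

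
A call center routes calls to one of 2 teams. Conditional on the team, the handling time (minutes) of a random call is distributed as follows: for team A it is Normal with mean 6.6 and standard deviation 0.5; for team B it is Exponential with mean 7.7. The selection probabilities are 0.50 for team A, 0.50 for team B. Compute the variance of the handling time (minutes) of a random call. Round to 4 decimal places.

Per component, A: μ=6.6, E[X²]=43.81; B: μ=7.7, E[X²]=118.58.
E[X] = 0.5·6.6 + 0.5·7.7 = 7.15.
E[X²] = 0.5·43.81 + 0.5·118.58 = 81.195.
Var(X) = E[X²] − (E[X])² = 81.195 − 51.1225 = 30.0725.

30.0725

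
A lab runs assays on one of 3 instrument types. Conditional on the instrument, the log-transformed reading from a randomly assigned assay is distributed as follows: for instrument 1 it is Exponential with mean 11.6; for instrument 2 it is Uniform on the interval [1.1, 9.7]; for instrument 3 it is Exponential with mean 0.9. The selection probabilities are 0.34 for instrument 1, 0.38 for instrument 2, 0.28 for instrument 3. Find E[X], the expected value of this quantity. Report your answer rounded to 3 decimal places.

6.248

Component means — 1: 11.6; 2: 5.4; 3: 0.9.
E[X] = 0.34·11.6 + 0.38·5.4 + 0.28·0.9 = 6.248.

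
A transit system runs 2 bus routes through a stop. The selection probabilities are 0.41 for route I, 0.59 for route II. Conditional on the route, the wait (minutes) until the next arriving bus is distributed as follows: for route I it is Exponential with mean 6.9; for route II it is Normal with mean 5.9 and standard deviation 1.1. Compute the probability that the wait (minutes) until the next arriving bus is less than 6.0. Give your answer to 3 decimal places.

Conditional on each route, P(X < 6.0): I: 0.580866; II: 0.536218.
By total probability, P(X < 6.0) = 0.41·0.580866 + 0.59·0.536218 = 0.554524.

0.555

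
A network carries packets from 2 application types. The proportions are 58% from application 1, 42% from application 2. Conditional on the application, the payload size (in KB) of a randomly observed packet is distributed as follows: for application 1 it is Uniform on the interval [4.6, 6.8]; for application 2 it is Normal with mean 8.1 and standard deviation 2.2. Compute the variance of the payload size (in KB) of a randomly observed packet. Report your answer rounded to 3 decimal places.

3.670

Per component, 1: μ=5.7, E[X²]=32.8933; 2: μ=8.1, E[X²]=70.45.
E[X] = 0.58·5.7 + 0.42·8.1 = 6.708.
E[X²] = 0.58·32.8933 + 0.42·70.45 = 48.6671.
Var(X) = E[X²] − (E[X])² = 48.6671 − 44.9973 = 3.66987.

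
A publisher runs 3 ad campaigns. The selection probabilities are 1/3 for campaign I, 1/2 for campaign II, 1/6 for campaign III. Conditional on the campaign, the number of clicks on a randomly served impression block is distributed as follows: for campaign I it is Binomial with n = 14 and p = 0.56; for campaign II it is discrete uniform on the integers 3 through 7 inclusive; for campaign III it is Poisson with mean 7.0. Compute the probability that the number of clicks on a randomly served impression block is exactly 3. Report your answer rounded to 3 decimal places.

Conditional on each campaign, P(X = 3): I: 0.00764971; II: 0.2; III: 0.0521293.
By total probability, P(X = 3) = 0.333333·0.00764971 + 0.5·0.2 + 0.166667·0.0521293 = 0.111238.

0.111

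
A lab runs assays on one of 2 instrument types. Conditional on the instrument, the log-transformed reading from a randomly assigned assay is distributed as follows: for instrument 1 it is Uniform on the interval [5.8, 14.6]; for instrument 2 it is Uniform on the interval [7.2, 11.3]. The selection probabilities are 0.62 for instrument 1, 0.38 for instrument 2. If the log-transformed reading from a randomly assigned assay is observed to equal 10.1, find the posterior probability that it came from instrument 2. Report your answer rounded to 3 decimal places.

Likelihoods f(10.1 | ·): 1: 0.113636; 2: 0.243902.
Posterior ∝ prior × likelihood. Numerator for 2: 0.38·0.243902 = 0.0926829.
Normalizing constant: 0.62·0.113636 + 0.38·0.243902 = 0.163137.
P(2 | observation) = 0.0926829 / 0.163137 = 0.568128.

0.568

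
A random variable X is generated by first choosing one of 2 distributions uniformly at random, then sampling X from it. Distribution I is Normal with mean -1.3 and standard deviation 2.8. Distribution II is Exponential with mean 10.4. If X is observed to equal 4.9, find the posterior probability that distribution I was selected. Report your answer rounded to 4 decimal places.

Likelihoods f(4.9 | ·): I: 0.0122763; II: 0.0600271.
Posterior ∝ prior × likelihood. Numerator for I: 0.5·0.0122763 = 0.00613813.
Normalizing constant: 0.5·0.0122763 + 0.5·0.0600271 = 0.0361517.
P(I | observation) = 0.00613813 / 0.0361517 = 0.169788.

0.1698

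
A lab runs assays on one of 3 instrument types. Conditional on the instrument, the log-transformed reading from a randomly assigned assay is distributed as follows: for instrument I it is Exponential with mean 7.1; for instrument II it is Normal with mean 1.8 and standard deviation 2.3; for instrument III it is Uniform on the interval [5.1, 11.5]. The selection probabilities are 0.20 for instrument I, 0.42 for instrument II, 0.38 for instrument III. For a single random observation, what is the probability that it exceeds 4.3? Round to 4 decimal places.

Conditional on each instrument, P(X > 4.3): I: 0.545728; II: 0.138528; III: 1.
By total probability, P(X > 4.3) = 0.2·0.545728 + 0.42·0.138528 + 0.38·1 = 0.547327.

0.5473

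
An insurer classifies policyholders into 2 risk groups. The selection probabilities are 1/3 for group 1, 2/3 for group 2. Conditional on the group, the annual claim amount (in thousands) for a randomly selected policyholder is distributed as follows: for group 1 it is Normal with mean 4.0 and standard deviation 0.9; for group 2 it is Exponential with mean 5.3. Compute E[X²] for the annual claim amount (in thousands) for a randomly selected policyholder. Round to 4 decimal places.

43.0567

For each component E[X²] = Var + (mean)², giving 1: 16.81; 2: 56.18.
Overall E[X²] = 0.333333·16.81 + 0.666667·56.18 = 43.0567.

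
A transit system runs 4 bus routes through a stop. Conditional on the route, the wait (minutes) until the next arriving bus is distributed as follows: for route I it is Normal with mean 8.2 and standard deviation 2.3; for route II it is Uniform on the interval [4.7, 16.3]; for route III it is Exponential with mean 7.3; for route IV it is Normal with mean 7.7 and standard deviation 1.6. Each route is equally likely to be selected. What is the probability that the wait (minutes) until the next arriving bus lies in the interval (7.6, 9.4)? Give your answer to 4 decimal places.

Conditional on each route, P(7.6 < X < 9.4): I: 0.301977; II: 0.155172; III: 0.077155; IV: 0.380913.
By total probability, P(7.6 < X < 9.4) = 0.25·0.301977 + 0.25·0.155172 + 0.25·0.077155 + 0.25·0.380913 = 0.228805.

0.2288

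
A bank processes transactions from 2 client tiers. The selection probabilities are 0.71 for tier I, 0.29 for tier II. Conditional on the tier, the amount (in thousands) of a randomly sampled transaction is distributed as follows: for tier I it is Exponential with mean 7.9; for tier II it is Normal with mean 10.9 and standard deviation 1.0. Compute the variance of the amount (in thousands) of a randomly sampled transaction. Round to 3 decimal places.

46.454

Per component, I: μ=7.9, E[X²]=124.82; II: μ=10.9, E[X²]=119.81.
E[X] = 0.71·7.9 + 0.29·10.9 = 8.77.
E[X²] = 0.71·124.82 + 0.29·119.81 = 123.367.
Var(X) = E[X²] − (E[X])² = 123.367 − 76.9129 = 46.4542.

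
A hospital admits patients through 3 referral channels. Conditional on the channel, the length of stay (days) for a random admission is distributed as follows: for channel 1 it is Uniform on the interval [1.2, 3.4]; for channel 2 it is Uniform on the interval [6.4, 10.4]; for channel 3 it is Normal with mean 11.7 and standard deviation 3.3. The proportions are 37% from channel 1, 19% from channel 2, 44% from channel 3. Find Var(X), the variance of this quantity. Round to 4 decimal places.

23.1054

Per component, 1: μ=2.3, E[X²]=5.69333; 2: μ=8.4, E[X²]=71.8933; 3: μ=11.7, E[X²]=147.78.
E[X] = 0.37·2.3 + 0.19·8.4 + 0.44·11.7 = 7.595.
E[X²] = 0.37·5.69333 + 0.19·71.8933 + 0.44·147.78 = 80.7895.
Var(X) = E[X²] − (E[X])² = 80.7895 − 57.684 = 23.1054.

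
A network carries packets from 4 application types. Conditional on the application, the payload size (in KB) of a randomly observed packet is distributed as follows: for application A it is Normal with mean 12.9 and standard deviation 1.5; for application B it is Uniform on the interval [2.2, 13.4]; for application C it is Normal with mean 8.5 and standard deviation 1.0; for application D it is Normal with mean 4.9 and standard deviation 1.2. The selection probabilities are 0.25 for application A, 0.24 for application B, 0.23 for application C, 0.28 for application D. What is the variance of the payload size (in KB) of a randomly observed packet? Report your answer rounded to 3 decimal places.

Per component, A: μ=12.9, E[X²]=168.66; B: μ=7.8, E[X²]=71.2933; C: μ=8.5, E[X²]=73.25; D: μ=4.9, E[X²]=25.45.
E[X] = 0.25·12.9 + 0.24·7.8 + 0.23·8.5 + 0.28·4.9 = 8.424.
E[X²] = 0.25·168.66 + 0.24·71.2933 + 0.23·73.25 + 0.28·25.45 = 83.2489.
Var(X) = E[X²] − (E[X])² = 83.2489 − 70.9638 = 12.2851.

12.285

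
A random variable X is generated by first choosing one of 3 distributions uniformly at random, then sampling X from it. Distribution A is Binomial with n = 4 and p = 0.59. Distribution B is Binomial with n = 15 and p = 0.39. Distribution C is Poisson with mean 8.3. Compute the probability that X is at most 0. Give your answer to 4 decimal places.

Conditional on each component, P(X ≤ 0): A: 0.0282576; B: 0.000602487; C: 0.000248517.
By total probability, P(X ≤ 0) = 0.333333·0.0282576 + 0.333333·0.000602487 + 0.333333·0.000248517 = 0.00970287.

0.0097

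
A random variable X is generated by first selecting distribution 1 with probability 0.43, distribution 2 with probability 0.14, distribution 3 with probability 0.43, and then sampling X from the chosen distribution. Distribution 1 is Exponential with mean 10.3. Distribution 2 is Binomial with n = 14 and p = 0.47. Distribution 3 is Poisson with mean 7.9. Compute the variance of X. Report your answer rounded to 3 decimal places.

51.507

Per component, 1: μ=10.3, E[X²]=212.18; 2: μ=6.58, E[X²]=46.7838; 3: μ=7.9, E[X²]=70.31.
E[X] = 0.43·10.3 + 0.14·6.58 + 0.43·7.9 = 8.7472.
E[X²] = 0.43·212.18 + 0.14·46.7838 + 0.43·70.31 = 128.02.
Var(X) = E[X²] − (E[X])² = 128.02 − 76.5135 = 51.5069.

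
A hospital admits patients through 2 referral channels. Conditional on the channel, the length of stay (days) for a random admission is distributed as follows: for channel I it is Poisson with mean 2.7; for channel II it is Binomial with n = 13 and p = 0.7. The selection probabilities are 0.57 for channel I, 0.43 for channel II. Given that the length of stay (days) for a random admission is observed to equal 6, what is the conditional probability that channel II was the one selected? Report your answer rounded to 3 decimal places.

0.479

Likelihoods P(X=6 | ·): I: 0.0361622; II: 0.0441524.
Posterior ∝ prior × likelihood. Numerator for II: 0.43·0.0441524 = 0.0189855.
Normalizing constant: 0.57·0.0361622 + 0.43·0.0441524 = 0.039598.
P(II | observation) = 0.0189855 / 0.039598 = 0.479457.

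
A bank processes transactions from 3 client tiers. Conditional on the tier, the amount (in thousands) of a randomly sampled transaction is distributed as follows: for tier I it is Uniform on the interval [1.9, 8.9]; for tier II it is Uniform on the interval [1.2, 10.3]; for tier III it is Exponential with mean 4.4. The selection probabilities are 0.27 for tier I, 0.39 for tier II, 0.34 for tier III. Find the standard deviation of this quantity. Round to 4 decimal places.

3.2745

Per component, I: μ=5.4, E[X²]=33.2433; II: μ=5.75, E[X²]=39.9633; III: μ=4.4, E[X²]=38.72.
E[X] = 0.27·5.4 + 0.39·5.75 + 0.34·4.4 = 5.1965.
E[X²] = 0.27·33.2433 + 0.39·39.9633 + 0.34·38.72 = 37.7262.
Var(X) = E[X²] − (E[X])² = 37.7262 − 27.0036 = 10.7226.
SD(X) = √10.7226 = 3.27454.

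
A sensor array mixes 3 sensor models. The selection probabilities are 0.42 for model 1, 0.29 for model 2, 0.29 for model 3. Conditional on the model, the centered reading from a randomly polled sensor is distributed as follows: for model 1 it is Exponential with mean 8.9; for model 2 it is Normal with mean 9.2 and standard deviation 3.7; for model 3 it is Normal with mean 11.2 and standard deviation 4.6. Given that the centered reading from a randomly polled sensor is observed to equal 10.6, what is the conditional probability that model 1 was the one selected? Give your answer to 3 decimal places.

0.210

Likelihoods f(10.6 | ·): 1: 0.0341476; 2: 0.100374; 3: 0.085992.
Posterior ∝ prior × likelihood. Numerator for 1: 0.42·0.0341476 = 0.014342.
Normalizing constant: 0.42·0.0341476 + 0.29·0.100374 + 0.29·0.085992 = 0.068388.
P(1 | observation) = 0.014342 / 0.068388 = 0.209715.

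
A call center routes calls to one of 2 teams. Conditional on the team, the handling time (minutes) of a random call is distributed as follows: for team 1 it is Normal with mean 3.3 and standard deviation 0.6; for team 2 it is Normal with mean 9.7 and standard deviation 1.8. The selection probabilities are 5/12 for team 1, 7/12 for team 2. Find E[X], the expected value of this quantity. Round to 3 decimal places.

Component means — 1: 3.3; 2: 9.7.
E[X] = 0.416667·3.3 + 0.583333·9.7 = 7.03333.

7.033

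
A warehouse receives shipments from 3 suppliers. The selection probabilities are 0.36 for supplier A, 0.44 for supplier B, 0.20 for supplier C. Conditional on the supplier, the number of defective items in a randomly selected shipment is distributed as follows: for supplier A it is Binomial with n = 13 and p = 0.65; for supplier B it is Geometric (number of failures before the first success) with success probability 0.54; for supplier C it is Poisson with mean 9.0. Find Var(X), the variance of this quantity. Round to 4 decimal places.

Per component, A: μ=8.45, E[X²]=74.36; B: μ=0.851852, E[X²]=2.30316; C: μ=9, E[X²]=90.
E[X] = 0.36·8.45 + 0.44·0.851852 + 0.2·9 = 5.21681.
E[X²] = 0.36·74.36 + 0.44·2.30316 + 0.2·90 = 45.783.
Var(X) = E[X²] − (E[X])² = 45.783 − 27.2152 = 18.5678.

18.5678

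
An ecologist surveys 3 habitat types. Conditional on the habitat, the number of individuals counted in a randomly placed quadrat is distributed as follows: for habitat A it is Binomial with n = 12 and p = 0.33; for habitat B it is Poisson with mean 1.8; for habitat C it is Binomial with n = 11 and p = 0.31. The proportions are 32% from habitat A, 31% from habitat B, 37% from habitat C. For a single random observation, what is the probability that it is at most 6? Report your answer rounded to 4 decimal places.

Conditional on each habitat, P(X ≤ 6): A: 0.936832; B: 0.997431; C: 0.97404.
By total probability, P(X ≤ 6) = 0.32·0.936832 + 0.31·0.997431 + 0.37·0.97404 = 0.969385.

0.9694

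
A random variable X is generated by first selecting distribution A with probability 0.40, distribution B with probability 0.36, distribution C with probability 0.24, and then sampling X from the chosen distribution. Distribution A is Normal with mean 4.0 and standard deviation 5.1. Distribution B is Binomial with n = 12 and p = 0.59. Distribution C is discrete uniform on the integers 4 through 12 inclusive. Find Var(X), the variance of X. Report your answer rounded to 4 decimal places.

16.0242

Per component, A: μ=4, E[X²]=42.01; B: μ=7.08, E[X²]=53.0292; C: μ=8, E[X²]=70.6667.
E[X] = 0.4·4 + 0.36·7.08 + 0.24·8 = 6.0688.
E[X²] = 0.4·42.01 + 0.36·53.0292 + 0.24·70.6667 = 52.8545.
Var(X) = E[X²] − (E[X])² = 52.8545 − 36.8303 = 16.0242.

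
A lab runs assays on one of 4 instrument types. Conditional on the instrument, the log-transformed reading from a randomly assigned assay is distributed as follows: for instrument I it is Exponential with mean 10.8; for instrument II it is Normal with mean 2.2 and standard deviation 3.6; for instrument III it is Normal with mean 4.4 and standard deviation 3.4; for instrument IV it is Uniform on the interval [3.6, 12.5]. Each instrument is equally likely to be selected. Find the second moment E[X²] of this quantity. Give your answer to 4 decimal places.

88.3508

For each component E[X²] = Var + (mean)², giving I: 233.28; II: 17.8; III: 30.92; IV: 71.4033.
Overall E[X²] = 0.25·233.28 + 0.25·17.8 + 0.25·30.92 + 0.25·71.4033 = 88.3508.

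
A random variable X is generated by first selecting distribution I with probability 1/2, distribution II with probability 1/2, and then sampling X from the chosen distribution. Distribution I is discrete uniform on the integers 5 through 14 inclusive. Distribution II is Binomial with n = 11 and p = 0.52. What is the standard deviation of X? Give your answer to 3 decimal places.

3.012

Per component, I: μ=9.5, E[X²]=98.5; II: μ=5.72, E[X²]=35.464.
E[X] = 0.5·9.5 + 0.5·5.72 = 7.61.
E[X²] = 0.5·98.5 + 0.5·35.464 = 66.982.
Var(X) = E[X²] − (E[X])² = 66.982 − 57.9121 = 9.0699.
SD(X) = √9.0699 = 3.01163.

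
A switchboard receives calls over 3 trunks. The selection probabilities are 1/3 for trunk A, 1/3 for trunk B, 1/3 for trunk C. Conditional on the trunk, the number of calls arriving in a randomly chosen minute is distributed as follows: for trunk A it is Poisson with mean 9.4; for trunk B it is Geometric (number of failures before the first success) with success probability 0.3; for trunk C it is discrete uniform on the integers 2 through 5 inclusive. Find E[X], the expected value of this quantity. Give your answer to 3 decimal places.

Component means — A: 9.4; B: 2.33333; C: 3.5.
E[X] = 0.333333·9.4 + 0.333333·2.33333 + 0.333333·3.5 = 5.07778.

5.078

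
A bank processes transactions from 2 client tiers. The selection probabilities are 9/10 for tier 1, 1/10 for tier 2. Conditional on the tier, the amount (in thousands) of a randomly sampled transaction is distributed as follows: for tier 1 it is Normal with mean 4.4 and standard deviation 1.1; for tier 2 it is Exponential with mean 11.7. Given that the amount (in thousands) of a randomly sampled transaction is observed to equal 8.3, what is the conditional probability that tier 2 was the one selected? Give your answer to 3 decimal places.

0.874

Likelihoods f(8.3 | ·): 1: 0.000675963; 2: 0.042046.
Posterior ∝ prior × likelihood. Numerator for 2: 0.1·0.042046 = 0.0042046.
Normalizing constant: 0.9·0.000675963 + 0.1·0.042046 = 0.00481297.
P(2 | observation) = 0.0042046 / 0.00481297 = 0.873599.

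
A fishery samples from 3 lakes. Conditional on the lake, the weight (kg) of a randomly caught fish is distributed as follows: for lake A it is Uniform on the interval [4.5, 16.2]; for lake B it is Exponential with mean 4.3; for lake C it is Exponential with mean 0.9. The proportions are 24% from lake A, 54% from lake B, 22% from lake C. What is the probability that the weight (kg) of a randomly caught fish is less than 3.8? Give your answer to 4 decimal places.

0.5336

Conditional on each lake, P(X < 3.8): A: 0; B: 0.586758; C: 0.985334.
By total probability, P(X < 3.8) = 0.24·0 + 0.54·0.586758 + 0.22·0.985334 = 0.533623.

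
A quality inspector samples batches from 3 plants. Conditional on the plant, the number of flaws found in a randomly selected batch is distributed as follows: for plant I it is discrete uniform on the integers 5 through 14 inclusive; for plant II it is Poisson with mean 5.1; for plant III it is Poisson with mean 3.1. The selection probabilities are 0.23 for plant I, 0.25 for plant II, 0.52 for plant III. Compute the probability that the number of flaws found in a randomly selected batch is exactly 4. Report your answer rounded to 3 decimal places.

Conditional on each plant, P(X = 4): I: 0; II: 0.171857; III: 0.17335.
By total probability, P(X = 4) = 0.23·0 + 0.25·0.171857 + 0.52·0.17335 = 0.133106.

0.133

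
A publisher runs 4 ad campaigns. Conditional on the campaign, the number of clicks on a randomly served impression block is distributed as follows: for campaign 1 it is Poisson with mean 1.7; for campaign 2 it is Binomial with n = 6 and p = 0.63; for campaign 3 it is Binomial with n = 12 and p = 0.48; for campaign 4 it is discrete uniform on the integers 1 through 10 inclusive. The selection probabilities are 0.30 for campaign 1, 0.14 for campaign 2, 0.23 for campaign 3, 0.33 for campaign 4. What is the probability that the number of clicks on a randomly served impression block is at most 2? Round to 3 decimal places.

0.319

Conditional on each campaign, P(X ≤ 2): 1: 0.757223; 2: 0.140356; 3: 0.0267022; 4: 0.2.
By total probability, P(X ≤ 2) = 0.3·0.757223 + 0.14·0.140356 + 0.23·0.0267022 + 0.33·0.2 = 0.318958.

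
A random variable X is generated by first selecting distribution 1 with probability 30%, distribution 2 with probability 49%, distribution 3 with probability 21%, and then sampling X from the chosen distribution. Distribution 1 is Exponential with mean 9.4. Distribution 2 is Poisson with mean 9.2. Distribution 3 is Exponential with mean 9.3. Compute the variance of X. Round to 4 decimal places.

Per component, 1: μ=9.4, E[X²]=176.72; 2: μ=9.2, E[X²]=93.84; 3: μ=9.3, E[X²]=172.98.
E[X] = 0.3·9.4 + 0.49·9.2 + 0.21·9.3 = 9.281.
E[X²] = 0.3·176.72 + 0.49·93.84 + 0.21·172.98 = 135.323.
Var(X) = E[X²] − (E[X])² = 135.323 − 86.137 = 49.1864.

49.1864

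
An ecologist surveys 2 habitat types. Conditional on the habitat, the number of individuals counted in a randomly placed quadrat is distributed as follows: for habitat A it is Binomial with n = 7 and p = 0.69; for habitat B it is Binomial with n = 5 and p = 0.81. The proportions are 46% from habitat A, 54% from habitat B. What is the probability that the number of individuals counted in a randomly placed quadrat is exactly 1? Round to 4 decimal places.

Conditional on each habitat, P(X = 1): A: 0.00428664; B: 0.005278.
By total probability, P(X = 1) = 0.46·0.00428664 + 0.54·0.005278 = 0.00482198.

0.0048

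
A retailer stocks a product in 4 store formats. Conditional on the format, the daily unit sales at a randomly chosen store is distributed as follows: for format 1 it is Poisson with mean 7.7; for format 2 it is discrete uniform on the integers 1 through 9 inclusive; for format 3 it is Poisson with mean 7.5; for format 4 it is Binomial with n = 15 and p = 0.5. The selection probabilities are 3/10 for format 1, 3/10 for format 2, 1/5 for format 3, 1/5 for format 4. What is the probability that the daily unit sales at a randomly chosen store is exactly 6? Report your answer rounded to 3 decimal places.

Conditional on each format, P(X = 6): 1: 0.131082; 2: 0.111111; 3: 0.136718; 4: 0.15274.
By total probability, P(X = 6) = 0.3·0.131082 + 0.3·0.111111 + 0.2·0.136718 + 0.2·0.15274 = 0.13055.

0.131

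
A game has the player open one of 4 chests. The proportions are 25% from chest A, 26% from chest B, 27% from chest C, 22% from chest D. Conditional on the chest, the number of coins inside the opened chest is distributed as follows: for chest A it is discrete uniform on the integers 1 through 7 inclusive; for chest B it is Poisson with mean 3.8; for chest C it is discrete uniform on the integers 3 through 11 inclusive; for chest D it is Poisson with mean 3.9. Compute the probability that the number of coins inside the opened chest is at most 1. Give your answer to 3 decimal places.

Conditional on each chest, P(X ≤ 1): A: 0.142857; B: 0.10738; C: 0; D: 0.0991854.
By total probability, P(X ≤ 1) = 0.25·0.142857 + 0.26·0.10738 + 0.27·0 + 0.22·0.0991854 = 0.0854538.

0.085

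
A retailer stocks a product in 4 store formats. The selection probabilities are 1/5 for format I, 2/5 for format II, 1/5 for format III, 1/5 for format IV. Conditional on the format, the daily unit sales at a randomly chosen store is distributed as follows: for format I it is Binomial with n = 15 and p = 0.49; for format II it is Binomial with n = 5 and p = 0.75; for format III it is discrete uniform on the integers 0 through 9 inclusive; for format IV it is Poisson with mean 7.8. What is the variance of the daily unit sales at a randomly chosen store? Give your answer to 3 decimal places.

7.497

Per component, I: μ=7.35, E[X²]=57.771; II: μ=3.75, E[X²]=15; III: μ=4.5, E[X²]=28.5; IV: μ=7.8, E[X²]=68.64.
E[X] = 0.2·7.35 + 0.4·3.75 + 0.2·4.5 + 0.2·7.8 = 5.43.
E[X²] = 0.2·57.771 + 0.4·15 + 0.2·28.5 + 0.2·68.64 = 36.9822.
Var(X) = E[X²] − (E[X])² = 36.9822 − 29.4849 = 7.4973.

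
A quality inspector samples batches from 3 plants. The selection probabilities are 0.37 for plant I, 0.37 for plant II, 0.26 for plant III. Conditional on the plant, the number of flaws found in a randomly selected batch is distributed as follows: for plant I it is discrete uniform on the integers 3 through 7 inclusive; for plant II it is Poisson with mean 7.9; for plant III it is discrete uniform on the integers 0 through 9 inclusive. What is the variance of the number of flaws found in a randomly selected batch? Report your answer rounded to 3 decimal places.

8.095

Per component, I: μ=5, E[X²]=27; II: μ=7.9, E[X²]=70.31; III: μ=4.5, E[X²]=28.5.
E[X] = 0.37·5 + 0.37·7.9 + 0.26·4.5 = 5.943.
E[X²] = 0.37·27 + 0.37·70.31 + 0.26·28.5 = 43.4147.
Var(X) = E[X²] − (E[X])² = 43.4147 − 35.3192 = 8.09545.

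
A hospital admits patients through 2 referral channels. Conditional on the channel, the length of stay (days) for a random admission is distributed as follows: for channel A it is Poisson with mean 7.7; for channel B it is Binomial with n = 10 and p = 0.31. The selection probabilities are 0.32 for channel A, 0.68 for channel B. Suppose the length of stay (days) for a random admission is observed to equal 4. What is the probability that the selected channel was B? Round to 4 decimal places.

Likelihoods P(X=4 | ·): A: 0.0663261; B: 0.209296.
Posterior ∝ prior × likelihood. Numerator for B: 0.68·0.209296 = 0.142321.
Normalizing constant: 0.32·0.0663261 + 0.68·0.209296 = 0.163546.
P(B | observation) = 0.142321 / 0.163546 = 0.870224.

0.8702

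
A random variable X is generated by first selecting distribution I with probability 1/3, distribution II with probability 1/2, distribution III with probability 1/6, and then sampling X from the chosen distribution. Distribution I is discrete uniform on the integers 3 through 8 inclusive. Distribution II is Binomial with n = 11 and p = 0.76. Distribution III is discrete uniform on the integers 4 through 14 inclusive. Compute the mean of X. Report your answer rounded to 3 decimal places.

7.513

Component means — I: 5.5; II: 8.36; III: 9.
E[X] = 0.333333·5.5 + 0.5·8.36 + 0.166667·9 = 7.51333.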